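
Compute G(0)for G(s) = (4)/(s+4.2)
DC gain = G(0) = num(0)/den(0) = 4/4.2 = 0.9524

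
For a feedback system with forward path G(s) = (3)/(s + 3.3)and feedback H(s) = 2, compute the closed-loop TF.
Closed-loop T = G/(1+GH).
Numerator: G_num * H_den = 3.
Denominator: G_den * H_den + G_num * H_num = (s + 3.3) + (6) = s + 9.3.
T(s) = (3)/(s + 9.3)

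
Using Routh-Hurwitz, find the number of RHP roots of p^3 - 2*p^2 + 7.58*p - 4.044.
Routh array:
p^3: [1, 7.58]; p^2: [-2, -4.044]; p^1: [5.558]; p^0: [-4.044]
First column: [1, -2, 5.558, -4.044]. Sign changes = RHP roots = 3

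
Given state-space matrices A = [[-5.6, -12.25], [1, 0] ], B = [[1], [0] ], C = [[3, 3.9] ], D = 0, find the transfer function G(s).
G(s) = C(sI - A)⁻¹B + D.
Characteristic polynomial det(sI - A) = s^2 + 5.6*s + 12.25.
Numerator from C·adj(sI-A)·B + D·det(sI-A) = 3*s + 3.9.
G(s) = (3*s + 3.9)/(s^2 + 5.6*s + 12.25)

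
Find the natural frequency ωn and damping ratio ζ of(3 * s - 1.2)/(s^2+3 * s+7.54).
Underdamped: complex pole -1.5 + 2.3j. ωn = |pole| = 2.746, ζ = -Re(pole)/ωn = 0.5463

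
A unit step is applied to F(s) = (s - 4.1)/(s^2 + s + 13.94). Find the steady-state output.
FVT: lim_{t→∞} y(t) = lim_{s→0} s*Y(s) where Y(s) = F(s)/s.
= lim_{s→0} F(s) = F(0) = num(0)/den(0) = -4.1/13.94 = -0.2941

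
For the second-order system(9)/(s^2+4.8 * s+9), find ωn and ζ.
Standard form: ωn²/(s²+2ζωn·s+ωn²).
const=9=ωn² → ωn=3, s coeff=4.8=2ζωn → ζ=0.8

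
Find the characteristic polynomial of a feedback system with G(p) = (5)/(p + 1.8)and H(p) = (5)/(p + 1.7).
Characteristic poly = G_den * H_den + G_num * H_num = (p^2 + 3.5*p + 3.06) + (25) = p^2 + 3.5*p + 28.06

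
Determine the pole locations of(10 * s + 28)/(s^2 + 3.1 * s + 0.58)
Set denominator = 0: s^2 + 3.1*s + 0.58 = (s + 0.2)(s + 2.9) = 0 → Poles: -0.2, -2.9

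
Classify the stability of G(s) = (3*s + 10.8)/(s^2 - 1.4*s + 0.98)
Denominator: s^2 - 1.4*s + 0.98. Poles: 0.7 + 0.7j, 0.7 - 0.7j. Unstable (2 pole(s) in RHP)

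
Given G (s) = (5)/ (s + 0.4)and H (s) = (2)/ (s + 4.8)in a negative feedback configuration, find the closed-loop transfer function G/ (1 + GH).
Closed-loop T = G/(1+GH).
Numerator: G_num * H_den = 5*s + 24.
Denominator: G_den * H_den + G_num * H_num = (s^2 + 5.2*s + 1.92) + (10) = s^2 + 5.2*s + 11.92.
T(s) = (5*s + 24)/(s^2 + 5.2*s + 11.92)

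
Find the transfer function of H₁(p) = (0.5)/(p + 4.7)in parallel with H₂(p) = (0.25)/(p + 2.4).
Parallel: H = H₁ + H₂ = (n₁·d₂ + n₂·d₁)/(d₁·d₂).
n₁·d₂ = 0.5*p + 1.2. n₂·d₁ = 0.25*p + 1.175. Sum = 0.75*p + 2.375. d₁·d₂ = p^2 + 7.1*p + 11.28.
H(p) = (0.75*p + 2.375)/(p^2 + 7.1*p + 11.28)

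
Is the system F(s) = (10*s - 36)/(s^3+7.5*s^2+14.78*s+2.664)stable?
Denominator: s^3 + 7.5*s^2 + 14.78*s + 2.664 = (s + 0.2)(s + 3.7)(s + 3.6). Poles: -0.2, -3.6, -3.7. All Re(p)<0: Yes (stable)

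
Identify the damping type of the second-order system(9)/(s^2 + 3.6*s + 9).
Standard form: ωn²/(s²+2ζωn·s+ωn²) gives ωn=3, ζ=0.6.
Underdamped (ζ = 0.6 < 1)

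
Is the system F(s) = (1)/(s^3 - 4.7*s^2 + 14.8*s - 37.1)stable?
Denominator: s^3 - 4.7*s^2 + 14.8*s - 37.1 = (s - 3.5)(s^2 - 1.2*s + 10.6). Poles: 0.6 + 3.2j, 0.6 - 3.2j, 3.5. All Re(p)<0: No (unstable)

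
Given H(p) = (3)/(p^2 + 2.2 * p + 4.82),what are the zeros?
Numerator is a nonzero constant (3) → Zeros: none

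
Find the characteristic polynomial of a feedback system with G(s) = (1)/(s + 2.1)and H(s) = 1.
Characteristic poly = G_den * H_den + G_num * H_num = (s + 2.1) + (1) = s + 3.1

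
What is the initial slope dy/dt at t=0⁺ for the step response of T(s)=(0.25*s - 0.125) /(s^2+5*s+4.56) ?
IVT: y'(0⁺) = lim_{s→∞} s²·Y(s) = lim_{s→∞} s·T(s).
deg(num) = 1, deg(den) = 2, relative degree = 1, so s·T(s) → (leading num)/(leading den) = 0.25/1 = 0.25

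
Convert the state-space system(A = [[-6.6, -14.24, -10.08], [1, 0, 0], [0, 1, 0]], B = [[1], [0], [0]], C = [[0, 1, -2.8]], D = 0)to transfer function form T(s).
T(s) = C(sI - A)⁻¹B + D.
Characteristic polynomial det(sI - A) = s^3 + 6.6*s^2 + 14.24*s + 10.08.
Numerator from C·adj(sI-A)·B + D·det(sI-A) = s - 2.8.
T(s) = (s - 2.8)/(s^3 + 6.6*s^2 + 14.24*s + 10.08)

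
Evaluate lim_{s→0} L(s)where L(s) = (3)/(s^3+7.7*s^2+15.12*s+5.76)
DC gain = L(0) = num(0)/den(0) = 3/5.76 = 0.5208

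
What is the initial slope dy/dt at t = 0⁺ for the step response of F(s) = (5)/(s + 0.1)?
IVT: y'(0⁺) = lim_{s→∞} s²·Y(s) = lim_{s→∞} s·F(s).
deg(num) = 0, deg(den) = 1, relative degree = 1, so s·F(s) → (leading num)/(leading den) = 5/1 = 5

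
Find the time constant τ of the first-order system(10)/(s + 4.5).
First-order system: τ = -1/pole. Pole = -4.5. τ = -1/(-4.5) = 0.2222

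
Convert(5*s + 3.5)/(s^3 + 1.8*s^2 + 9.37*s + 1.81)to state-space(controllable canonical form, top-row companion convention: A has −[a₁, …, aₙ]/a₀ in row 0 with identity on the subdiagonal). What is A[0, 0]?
Reachable canonical form for den = s^3 + 1.8*s^2 + 9.37*s + 1.81: top row of A = -[a₁,a₂,...,aₙ]/a₀, ones on the subdiagonal, zeros elsewhere.
A = [[-1.8, -9.37, -1.81], [1, 0, 0], [0, 1, 0]].
A[0,0] = -1.8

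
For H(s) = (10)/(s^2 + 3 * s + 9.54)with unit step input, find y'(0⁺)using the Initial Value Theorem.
IVT: y'(0⁺) = lim_{s→∞} s²·Y(s) = lim_{s→∞} s·H(s).
deg(num) = 0, deg(den) = 2, relative degree = 2 ≥ 2, so s·H(s) → 0. Initial slope = 0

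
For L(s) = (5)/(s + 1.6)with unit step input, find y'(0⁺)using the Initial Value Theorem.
IVT: y'(0⁺) = lim_{s→∞} s²·Y(s) = lim_{s→∞} s·L(s).
deg(num) = 0, deg(den) = 1, relative degree = 1, so s·L(s) → (leading num)/(leading den) = 5/1 = 5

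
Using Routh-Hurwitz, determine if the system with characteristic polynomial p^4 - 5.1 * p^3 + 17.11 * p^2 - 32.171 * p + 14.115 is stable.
Routh array:
p^4: [1, 17.11, 14.115]; p^3: [-5.1, -32.171]; p^2: [10.802, 14.115]; p^1: [-25.5068]; p^0: [14.115]
First column: [1, -5.1, 10.802, -25.5068, 14.115]. Sign changes = 4.
No, unstable (4 RHP root(s))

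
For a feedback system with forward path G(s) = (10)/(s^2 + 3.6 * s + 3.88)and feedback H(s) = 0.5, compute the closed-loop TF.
Closed-loop T = G/(1+GH).
Numerator: G_num * H_den = 10.
Denominator: G_den * H_den + G_num * H_num = (s^2 + 3.6*s + 3.88) + (5) = s^2 + 3.6*s + 8.88.
T(s) = (10)/(s^2 + 3.6*s + 8.88)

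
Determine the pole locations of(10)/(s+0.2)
Set denominator = 0: s + 0.2 = 0 → Poles: -0.2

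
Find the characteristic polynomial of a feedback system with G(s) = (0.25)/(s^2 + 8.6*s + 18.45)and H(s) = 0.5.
Characteristic poly = G_den * H_den + G_num * H_num = (s^2 + 8.6*s + 18.45) + (0.125) = s^2 + 8.6*s + 18.575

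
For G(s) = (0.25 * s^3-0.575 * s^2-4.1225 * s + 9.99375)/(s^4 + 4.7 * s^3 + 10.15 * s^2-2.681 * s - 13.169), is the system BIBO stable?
Denominator: s^4 + 4.7*s^3 + 10.15*s^2 - 2.681*s - 13.169 = (s - 1)(s + 1.3)(s^2 + 4.4*s + 10.13). Poles: -1.3, -2.2 + 2.3j, -2.2 - 2.3j, 1. All Re(p)<0: No (unstable)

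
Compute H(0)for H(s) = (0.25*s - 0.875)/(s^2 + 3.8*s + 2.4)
DC gain = H(0) = num(0)/den(0) = -0.875/2.4 = -0.3646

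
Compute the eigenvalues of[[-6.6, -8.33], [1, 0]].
Eigenvalues solve det(λI - A) = 0.
Characteristic polynomial: λ^2 + 6.6*λ + 8.33 = 0.
Factor: (λ + 1.7)(λ + 4.9) = 0.
Roots: -1.7, -4.9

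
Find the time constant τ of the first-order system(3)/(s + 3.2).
First-order system: τ = -1/pole. Pole = -3.2. τ = -1/(-3.2) = 0.3125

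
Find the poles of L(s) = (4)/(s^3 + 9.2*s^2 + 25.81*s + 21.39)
Set denominator = 0: s^3 + 9.2*s^2 + 25.81*s + 21.39 = (s + 1.5)(s + 3.1)(s + 4.6) = 0 → Poles: -1.5, -3.1, -4.6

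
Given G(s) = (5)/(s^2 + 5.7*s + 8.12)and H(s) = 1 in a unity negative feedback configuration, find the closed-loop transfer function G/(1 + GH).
Closed-loop T = G/(1+GH).
Numerator: G_num * H_den = 5.
Denominator: G_den * H_den + G_num * H_num = (s^2 + 5.7*s + 8.12) + (5) = s^2 + 5.7*s + 13.12.
T(s) = (5)/(s^2 + 5.7*s + 13.12)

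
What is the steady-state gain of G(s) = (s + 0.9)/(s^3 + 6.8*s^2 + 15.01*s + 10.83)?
DC gain = G(0) = num(0)/den(0) = 0.9/10.83 = 0.0831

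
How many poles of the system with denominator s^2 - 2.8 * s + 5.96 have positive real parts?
Poles: 1.4 + 2j, 1.4 - 2j. RHP poles (Re>0): 2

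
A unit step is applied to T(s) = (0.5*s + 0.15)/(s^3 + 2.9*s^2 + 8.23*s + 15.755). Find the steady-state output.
FVT: lim_{t→∞} y(t) = lim_{s→0} s*Y(s) where Y(s) = T(s)/s.
= lim_{s→0} T(s) = T(0) = num(0)/den(0) = 0.15/15.755 = 0.009521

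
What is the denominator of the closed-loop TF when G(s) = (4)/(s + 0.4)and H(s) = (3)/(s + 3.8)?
Characteristic poly = G_den * H_den + G_num * H_num = (s^2 + 4.2*s + 1.52) + (12) = s^2 + 4.2*s + 13.52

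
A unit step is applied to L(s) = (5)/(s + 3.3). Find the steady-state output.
FVT: lim_{t→∞} y(t) = lim_{s→0} s*Y(s) where Y(s) = L(s)/s.
= lim_{s→0} L(s) = L(0) = num(0)/den(0) = 5/3.3 = 1.515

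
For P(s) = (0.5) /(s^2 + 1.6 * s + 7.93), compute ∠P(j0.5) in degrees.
Substitute s = j*0.5: P(j0.5) = 0.0644053 - 0.00670889j.
∠P(j0.5) = atan2(Im, Re) = atan2(-0.00670889, 0.0644053) = -5.95°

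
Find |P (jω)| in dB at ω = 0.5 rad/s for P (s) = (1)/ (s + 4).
Substitute s = j*0.5: P(j0.5) = 0.246154 - 0.0307692j.
|P(j0.5)| = sqrt(Re² + Im²) = 0.2481.
20*log₁₀(0.2481) = -12.11 dB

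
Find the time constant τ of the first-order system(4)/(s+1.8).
First-order system: τ = -1/pole. Pole = -1.8. τ = -1/(-1.8) = 0.5556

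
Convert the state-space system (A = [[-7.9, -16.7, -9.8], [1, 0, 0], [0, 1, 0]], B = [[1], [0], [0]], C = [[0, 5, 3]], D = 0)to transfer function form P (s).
P(s) = C(sI - A)⁻¹B + D.
Characteristic polynomial det(sI - A) = s^3 + 7.9*s^2 + 16.7*s + 9.8.
Numerator from C·adj(sI-A)·B + D·det(sI-A) = 5*s + 3.
P(s) = (5*s + 3)/(s^3 + 7.9*s^2 + 16.7*s + 9.8)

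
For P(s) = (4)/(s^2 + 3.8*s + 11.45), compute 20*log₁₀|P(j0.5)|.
Substitute s = j*0.5: P(j0.5) = 0.347152 - 0.0588919j.
|P(j0.5)| = sqrt(Re² + Im²) = 0.3521.
20*log₁₀(0.3521) = -9.07 dB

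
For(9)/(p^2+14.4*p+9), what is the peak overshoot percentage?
Standard form: ωn²/(p²+2ζωn·p+ωn²) → ωn = 3, ζ = 2.4.
ζ ≥ 1, so the response is non-oscillatory: peak overshoot = 0%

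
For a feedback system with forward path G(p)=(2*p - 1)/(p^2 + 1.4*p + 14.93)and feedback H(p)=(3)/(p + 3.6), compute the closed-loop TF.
Closed-loop T = G/(1+GH).
Numerator: G_num * H_den = 2*p^2 + 6.2*p - 3.6.
Denominator: G_den * H_den + G_num * H_num = (p^3 + 5*p^2 + 19.97*p + 53.748) + (6*p - 3) = p^3 + 5*p^2 + 25.97*p + 50.748.
T(p) = (2*p^2 + 6.2*p - 3.6)/(p^3 + 5*p^2 + 25.97*p + 50.748)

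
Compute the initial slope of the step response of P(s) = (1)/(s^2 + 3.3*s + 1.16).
IVT: y'(0⁺) = lim_{s→∞} s²·Y(s) = lim_{s→∞} s·P(s).
deg(num) = 0, deg(den) = 2, relative degree = 2 ≥ 2, so s·P(s) → 0. Initial slope = 0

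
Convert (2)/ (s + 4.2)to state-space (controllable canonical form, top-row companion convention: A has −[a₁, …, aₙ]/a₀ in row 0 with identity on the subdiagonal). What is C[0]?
Reachable canonical form: C = numerator coefficients (right-aligned, zero-padded to length n).
num = 2, C = [[2]].
C[0] = 2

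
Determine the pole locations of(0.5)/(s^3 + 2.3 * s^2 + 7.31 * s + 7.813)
Set denominator = 0: s^3 + 2.3*s^2 + 7.31*s + 7.813 = (s + 1.3)(s^2 + s + 6.01) = 0 → Poles: -0.5 + 2.4j, -0.5 - 2.4j, -1.3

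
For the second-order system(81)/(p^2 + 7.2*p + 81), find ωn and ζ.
Standard form: ωn²/(p²+2ζωn·p+ωn²).
const=81=ωn² → ωn=9, p coeff=7.2=2ζωn → ζ=0.4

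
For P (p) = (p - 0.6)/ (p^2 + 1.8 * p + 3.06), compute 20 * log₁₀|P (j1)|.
Substitute p = j*1: P(j1) = 0.0753648 + 0.419584j.
|P(j1)| = sqrt(Re² + Im²) = 0.4263.
20*log₁₀(0.4263) = -7.41 dB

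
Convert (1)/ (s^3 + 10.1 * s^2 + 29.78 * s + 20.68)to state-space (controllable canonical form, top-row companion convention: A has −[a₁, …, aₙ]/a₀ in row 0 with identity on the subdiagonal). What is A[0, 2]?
Reachable canonical form for den = s^3 + 10.1*s^2 + 29.78*s + 20.68: top row of A = -[a₁,a₂,...,aₙ]/a₀, ones on the subdiagonal, zeros elsewhere.
A = [[-10.1, -29.78, -20.68], [1, 0, 0], [0, 1, 0]].
A[0,2] = -20.68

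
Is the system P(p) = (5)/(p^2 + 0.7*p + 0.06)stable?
Denominator: p^2 + 0.7*p + 0.06 = (p + 0.1)(p + 0.6). Poles: -0.1, -0.6. All Re(p)<0: Yes (stable)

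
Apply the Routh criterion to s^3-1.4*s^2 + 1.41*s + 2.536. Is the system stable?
Routh array:
s^3: [1, 1.41]; s^2: [-1.4, 2.536]; s^1: [3.22143]; s^0: [2.536]
First column: [1, -1.4, 3.22143, 2.536]. Sign changes = 2.
No, unstable (2 RHP root(s))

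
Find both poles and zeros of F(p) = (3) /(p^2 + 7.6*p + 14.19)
Set denominator = 0: p^2 + 7.6*p + 14.19 = (p + 3.3)(p + 4.3) = 0 → Poles: -3.3, -4.3
Numerator is a nonzero constant (3) → Zeros: none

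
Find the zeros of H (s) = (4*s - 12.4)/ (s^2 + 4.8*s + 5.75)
Set numerator = 0: 4*s - 12.4 = 0 → Zeros: 3.1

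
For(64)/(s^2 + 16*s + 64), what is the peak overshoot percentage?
Standard form: ωn²/(s²+2ζωn·s+ωn²) → ωn = 8, ζ = 1.
ζ ≥ 1, so the response is non-oscillatory: peak overshoot = 0%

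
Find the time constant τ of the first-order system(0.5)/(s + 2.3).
First-order system: τ = -1/pole. Pole = -2.3. τ = -1/(-2.3) = 0.4348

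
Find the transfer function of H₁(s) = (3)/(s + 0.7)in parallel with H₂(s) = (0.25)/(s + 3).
Parallel: H = H₁ + H₂ = (n₁·d₂ + n₂·d₁)/(d₁·d₂).
n₁·d₂ = 3*s + 9. n₂·d₁ = 0.25*s + 0.175. Sum = 3.25*s + 9.175. d₁·d₂ = s^2 + 3.7*s + 2.1.
H(s) = (3.25*s + 9.175)/(s^2 + 3.7*s + 2.1)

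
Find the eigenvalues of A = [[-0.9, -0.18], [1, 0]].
Eigenvalues solve det(λI - A) = 0.
Characteristic polynomial: λ^2 + 0.9*λ + 0.18 = 0.
Factor: (λ + 0.6)(λ + 0.3) = 0.
Roots: -0.3, -0.6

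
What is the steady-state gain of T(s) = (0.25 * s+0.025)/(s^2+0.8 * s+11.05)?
DC gain = T(0) = num(0)/den(0) = 0.025/11.05 = 0.002262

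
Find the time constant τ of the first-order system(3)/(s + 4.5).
First-order system: τ = -1/pole. Pole = -4.5. τ = -1/(-4.5) = 0.2222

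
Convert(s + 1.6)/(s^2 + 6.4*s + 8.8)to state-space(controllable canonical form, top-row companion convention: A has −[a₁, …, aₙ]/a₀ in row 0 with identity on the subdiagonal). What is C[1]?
Reachable canonical form: C = numerator coefficients (right-aligned, zero-padded to length n).
num = s + 1.6, C = [[1, 1.6]].
C[1] = 1.6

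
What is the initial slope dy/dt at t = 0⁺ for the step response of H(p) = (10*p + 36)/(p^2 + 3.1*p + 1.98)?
IVT: y'(0⁺) = lim_{p→∞} p²·Y(p) = lim_{p→∞} p·H(p).
deg(num) = 1, deg(den) = 2, relative degree = 1, so p·H(p) → (leading num)/(leading den) = 10/1 = 10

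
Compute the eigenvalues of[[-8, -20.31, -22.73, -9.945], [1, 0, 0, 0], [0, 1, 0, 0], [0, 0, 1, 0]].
Eigenvalues solve det(λI - A) = 0.
Characteristic polynomial: λ^4 + 8*λ^3 + 20.31*λ^2 + 22.73*λ + 9.945 = 0.
Factor: (λ + 4.5)(λ + 1.3)(λ^2 + 2.2*λ + 1.7) = 0.
Roots: -1.1 + 0.7j, -1.1 - 0.7j, -1.3, -4.5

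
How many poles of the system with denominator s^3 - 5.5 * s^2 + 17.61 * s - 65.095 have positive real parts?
s^3 - 5.5*s^2 + 17.61*s - 65.095 = (s - 4.7)(s^2 - 0.8*s + 13.85). Poles: 0.4 + 3.7j, 0.4 - 3.7j, 4.7. RHP poles (Re>0): 3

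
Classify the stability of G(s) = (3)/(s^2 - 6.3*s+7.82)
Denominator: s^2 - 6.3*s + 7.82 = (s - 4.6)(s - 1.7). Poles: 1.7, 4.6. Unstable (2 pole(s) in RHP)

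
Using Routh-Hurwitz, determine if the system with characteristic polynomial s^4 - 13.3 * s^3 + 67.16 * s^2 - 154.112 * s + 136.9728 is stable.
Routh array:
s^4: [1, 67.16, 136.9728]; s^3: [-13.3, -154.112]; s^2: [55.5726, 136.9728]; s^1: [-121.331]; s^0: [136.9728]
First column: [1, -13.3, 55.5726, -121.331, 136.9728]. Sign changes = 4.
No, unstable (4 RHP root(s))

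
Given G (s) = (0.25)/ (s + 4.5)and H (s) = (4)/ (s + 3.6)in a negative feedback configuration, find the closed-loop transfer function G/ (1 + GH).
Closed-loop T = G/(1+GH).
Numerator: G_num * H_den = 0.25*s + 0.9.
Denominator: G_den * H_den + G_num * H_num = (s^2 + 8.1*s + 16.2) + (1) = s^2 + 8.1*s + 17.2.
T(s) = (0.25*s + 0.9)/(s^2 + 8.1*s + 17.2)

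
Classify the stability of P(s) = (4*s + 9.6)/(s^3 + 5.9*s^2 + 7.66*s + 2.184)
Denominator: s^3 + 5.9*s^2 + 7.66*s + 2.184 = (s + 4.2)(s + 1.3)(s + 0.4). Poles: -0.4, -1.3, -4.2. Stable (all poles in LHP)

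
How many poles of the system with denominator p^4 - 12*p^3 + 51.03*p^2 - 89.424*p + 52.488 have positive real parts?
p^4 - 12*p^3 + 51.03*p^2 - 89.424*p + 52.488 = (p - 1.2)(p - 3.6)(p - 4.5)(p - 2.7). Poles: 1.2, 2.7, 3.6, 4.5. RHP poles (Re>0): 4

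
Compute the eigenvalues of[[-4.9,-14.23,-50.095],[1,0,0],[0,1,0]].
Eigenvalues solve det(λI - A) = 0.
Characteristic polynomial: λ^3 + 4.9*λ^2 + 14.23*λ + 50.095 = 0.
Factor: (λ + 4.3)(λ^2 + 0.6*λ + 11.65) = 0.
Roots: -0.3 + 3.4j, -0.3 - 3.4j, -4.3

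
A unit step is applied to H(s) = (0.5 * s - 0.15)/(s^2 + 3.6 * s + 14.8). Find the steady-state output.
FVT: lim_{t→∞} y(t) = lim_{s→0} s*Y(s) where Y(s) = H(s)/s.
= lim_{s→0} H(s) = H(0) = num(0)/den(0) = -0.15/14.8 = -0.01014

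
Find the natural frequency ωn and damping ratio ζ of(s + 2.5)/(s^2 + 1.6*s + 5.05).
Underdamped: complex pole -0.8 + 2.1j. ωn = |pole| = 2.247, ζ = -Re(pole)/ωn = 0.356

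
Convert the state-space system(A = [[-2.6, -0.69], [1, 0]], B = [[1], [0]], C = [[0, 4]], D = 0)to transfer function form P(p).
P(p) = C(pI - A)⁻¹B + D.
Characteristic polynomial det(pI - A) = p^2 + 2.6*p + 0.69.
Numerator from C·adj(pI-A)·B + D·det(pI-A) = 4.
P(p) = (4)/(p^2 + 2.6*p + 0.69)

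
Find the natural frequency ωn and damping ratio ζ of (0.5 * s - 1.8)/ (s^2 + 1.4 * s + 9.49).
Underdamped: complex pole -0.7 + 3j. ωn = |pole| = 3.081, ζ = -Re(pole)/ωn = 0.2272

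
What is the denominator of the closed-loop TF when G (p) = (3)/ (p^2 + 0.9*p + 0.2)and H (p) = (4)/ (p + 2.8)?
Characteristic poly = G_den * H_den + G_num * H_num = (p^3 + 3.7*p^2 + 2.72*p + 0.56) + (12) = p^3 + 3.7*p^2 + 2.72*p + 12.56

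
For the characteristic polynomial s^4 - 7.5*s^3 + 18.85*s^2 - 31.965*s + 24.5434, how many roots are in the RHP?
s^4 - 7.5*s^3 + 18.85*s^2 - 31.965*s + 24.5434 = (s - 4.7)(s - 1.4)(s^2 - 1.4*s + 3.73). Poles: 0.7 + 1.8j, 0.7 - 1.8j, 1.4, 4.7. RHP poles (Re>0): 4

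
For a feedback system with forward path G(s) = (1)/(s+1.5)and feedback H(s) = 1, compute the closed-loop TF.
Closed-loop T = G/(1+GH).
Numerator: G_num * H_den = 1.
Denominator: G_den * H_den + G_num * H_num = (s + 1.5) + (1) = s + 2.5.
T(s) = (1)/(s + 2.5)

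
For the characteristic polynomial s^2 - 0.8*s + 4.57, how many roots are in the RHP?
Poles: 0.4 + 2.1j, 0.4 - 2.1j. RHP poles (Re>0): 2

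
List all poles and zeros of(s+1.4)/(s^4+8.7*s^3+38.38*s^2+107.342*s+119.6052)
Set denominator = 0: s^4 + 8.7*s^3 + 38.38*s^2 + 107.342*s + 119.6052 = (s + 3.9)(s + 2.2)(s^2 + 2.6*s + 13.94) = 0 → Poles: -1.3 + 3.5j, -1.3 - 3.5j, -2.2, -3.9
Set numerator = 0: s + 1.4 = 0 → Zeros: -1.4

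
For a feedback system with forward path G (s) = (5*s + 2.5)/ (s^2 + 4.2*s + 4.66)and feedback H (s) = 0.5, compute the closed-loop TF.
Closed-loop T = G/(1+GH).
Numerator: G_num * H_den = 5*s + 2.5.
Denominator: G_den * H_den + G_num * H_num = (s^2 + 4.2*s + 4.66) + (2.5*s + 1.25) = s^2 + 6.7*s + 5.91.
T(s) = (5*s + 2.5)/(s^2 + 6.7*s + 5.91)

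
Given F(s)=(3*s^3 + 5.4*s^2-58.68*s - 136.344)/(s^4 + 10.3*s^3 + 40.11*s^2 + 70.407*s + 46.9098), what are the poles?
Set denominator = 0: s^4 + 10.3*s^3 + 40.11*s^2 + 70.407*s + 46.9098 = (s + 3.4)(s + 2.1)(s^2 + 4.8*s + 6.57) = 0 → Poles: -2.1, -2.4 + 0.9j, -2.4 - 0.9j, -3.4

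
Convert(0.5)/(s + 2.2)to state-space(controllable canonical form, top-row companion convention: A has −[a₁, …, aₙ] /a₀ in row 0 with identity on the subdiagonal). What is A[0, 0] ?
Reachable canonical form for den = s + 2.2: top row of A = -[a₁,a₂,...,aₙ]/a₀, ones on the subdiagonal, zeros elsewhere.
A = [[-2.2]].
A[0,0] = -2.2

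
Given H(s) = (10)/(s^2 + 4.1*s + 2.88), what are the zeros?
Numerator is a nonzero constant (10) → Zeros: none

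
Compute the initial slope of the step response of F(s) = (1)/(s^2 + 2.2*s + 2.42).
IVT: y'(0⁺) = lim_{s→∞} s²·Y(s) = lim_{s→∞} s·F(s).
deg(num) = 0, deg(den) = 2, relative degree = 2 ≥ 2, so s·F(s) → 0. Initial slope = 0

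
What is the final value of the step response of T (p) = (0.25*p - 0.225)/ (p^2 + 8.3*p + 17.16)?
FVT: lim_{t→∞} y(t) = lim_{p→0} p*Y(p) where Y(p) = T(p)/p.
= lim_{p→0} T(p) = T(0) = num(0)/den(0) = -0.225/17.16 = -0.01311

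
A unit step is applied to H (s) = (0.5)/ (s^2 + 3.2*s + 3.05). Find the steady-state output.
FVT: lim_{t→∞} y(t) = lim_{s→0} s*Y(s) where Y(s) = H(s)/s.
= lim_{s→0} H(s) = H(0) = num(0)/den(0) = 0.5/3.05 = 0.1639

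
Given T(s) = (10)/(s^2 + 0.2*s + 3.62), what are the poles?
Set denominator = 0: s^2 + 0.2*s + 3.62 = 0 → Poles: -0.1 + 1.9j, -0.1 - 1.9j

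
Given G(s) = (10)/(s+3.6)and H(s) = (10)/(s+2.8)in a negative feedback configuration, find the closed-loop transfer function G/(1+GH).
Closed-loop T = G/(1+GH).
Numerator: G_num * H_den = 10*s + 28.
Denominator: G_den * H_den + G_num * H_num = (s^2 + 6.4*s + 10.08) + (100) = s^2 + 6.4*s + 110.08.
T(s) = (10*s + 28)/(s^2 + 6.4*s + 110.08)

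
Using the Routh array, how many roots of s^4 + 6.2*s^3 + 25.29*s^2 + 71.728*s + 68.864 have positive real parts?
Routh array:
s^4: [1, 25.29, 68.864]; s^3: [6.2, 71.728]; s^2: [13.721, 68.864]; s^1: [40.6109]; s^0: [68.864]
First column: [1, 6.2, 13.721, 40.6109, 68.864]. Sign changes = RHP roots = 0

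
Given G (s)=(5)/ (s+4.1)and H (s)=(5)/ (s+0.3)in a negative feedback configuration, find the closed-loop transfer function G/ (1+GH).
Closed-loop T = G/(1+GH).
Numerator: G_num * H_den = 5*s + 1.5.
Denominator: G_den * H_den + G_num * H_num = (s^2 + 4.4*s + 1.23) + (25) = s^2 + 4.4*s + 26.23.
T(s) = (5*s + 1.5)/(s^2 + 4.4*s + 26.23)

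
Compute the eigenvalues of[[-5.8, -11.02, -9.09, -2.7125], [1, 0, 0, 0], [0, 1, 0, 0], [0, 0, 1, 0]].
Eigenvalues solve det(λI - A) = 0.
Characteristic polynomial: λ^4 + 5.8*λ^3 + 11.02*λ^2 + 9.09*λ + 2.7125 = 0.
Factor: (λ + 3.1)(λ + 0.7)(λ^2 + 2*λ + 1.25) = 0.
Roots: -0.7, -1 + 0.5j, -1 - 0.5j, -3.1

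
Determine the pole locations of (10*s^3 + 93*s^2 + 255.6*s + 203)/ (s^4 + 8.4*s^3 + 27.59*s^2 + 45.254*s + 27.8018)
Set denominator = 0: s^4 + 8.4*s^3 + 27.59*s^2 + 45.254*s + 27.8018 = (s + 3.7)(s + 1.3)(s^2 + 3.4*s + 5.78) = 0 → Poles: -1.3, -1.7 + 1.7j, -1.7 - 1.7j, -3.7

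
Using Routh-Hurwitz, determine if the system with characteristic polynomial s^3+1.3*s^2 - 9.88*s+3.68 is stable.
Routh array:
s^3: [1, -9.88]; s^2: [1.3, 3.68]; s^1: [-12.7108]; s^0: [3.68]
First column: [1, 1.3, -12.7108, 3.68]. Sign changes = 2.
No, unstable (2 RHP root(s))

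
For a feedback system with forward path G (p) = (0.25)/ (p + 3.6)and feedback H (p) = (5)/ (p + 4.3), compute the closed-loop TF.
Closed-loop T = G/(1+GH).
Numerator: G_num * H_den = 0.25*p + 1.075.
Denominator: G_den * H_den + G_num * H_num = (p^2 + 7.9*p + 15.48) + (1.25) = p^2 + 7.9*p + 16.73.
T(p) = (0.25*p + 1.075)/(p^2 + 7.9*p + 16.73)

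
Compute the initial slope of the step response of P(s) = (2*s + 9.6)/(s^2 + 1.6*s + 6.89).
IVT: y'(0⁺) = lim_{s→∞} s²·Y(s) = lim_{s→∞} s·P(s).
deg(num) = 1, deg(den) = 2, relative degree = 1, so s·P(s) → (leading num)/(leading den) = 2/1 = 2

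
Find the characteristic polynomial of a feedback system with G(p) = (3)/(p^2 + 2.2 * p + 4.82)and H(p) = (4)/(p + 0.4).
Characteristic poly = G_den * H_den + G_num * H_num = (p^3 + 2.6*p^2 + 5.7*p + 1.928) + (12) = p^3 + 2.6*p^2 + 5.7*p + 13.928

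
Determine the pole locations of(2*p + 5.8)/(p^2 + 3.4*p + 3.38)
Set denominator = 0: p^2 + 3.4*p + 3.38 = 0 → Poles: -1.7 + 0.7j, -1.7 - 0.7j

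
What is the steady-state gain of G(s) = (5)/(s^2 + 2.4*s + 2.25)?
DC gain = G(0) = num(0)/den(0) = 5/2.25 = 2.222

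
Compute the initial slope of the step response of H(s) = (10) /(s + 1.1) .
IVT: y'(0⁺) = lim_{s→∞} s²·Y(s) = lim_{s→∞} s·H(s).
deg(num) = 0, deg(den) = 1, relative degree = 1, so s·H(s) → (leading num)/(leading den) = 10/1 = 10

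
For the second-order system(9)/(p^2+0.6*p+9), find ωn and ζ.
Standard form: ωn²/(p²+2ζωn·p+ωn²).
const=9=ωn² → ωn=3, p coeff=0.6=2ζωn → ζ=0.1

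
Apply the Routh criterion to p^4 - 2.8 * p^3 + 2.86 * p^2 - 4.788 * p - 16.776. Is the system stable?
Routh array:
p^4: [1, 2.86, -16.776]; p^3: [-2.8, -4.788]; p^2: [1.15, -16.776]; p^1: [-45.6339]; p^0: [-16.776]
First column: [1, -2.8, 1.15, -45.6339, -16.776]. Sign changes = 3.
No, unstable (3 RHP root(s))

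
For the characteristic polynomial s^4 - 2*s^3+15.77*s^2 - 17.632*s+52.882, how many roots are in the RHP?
s^4 - 2*s^3 + 15.77*s^2 - 17.632*s + 52.882 = (s^2 - 1.6*s + 5.48)(s^2 - 0.4*s + 9.65). Poles: 0.2 + 3.1j, 0.2 - 3.1j, 0.8 + 2.2j, 0.8 - 2.2j. RHP poles (Re>0): 4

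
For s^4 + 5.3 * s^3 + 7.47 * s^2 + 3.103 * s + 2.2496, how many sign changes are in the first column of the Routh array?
Routh array:
s^4: [1, 7.47, 2.2496]; s^3: [5.3, 3.103]; s^2: [6.88453, 2.2496]; s^1: [1.37116]; s^0: [2.2496]
First column: [1, 5.3, 6.88453, 1.37116, 2.2496]. Sign changes = 0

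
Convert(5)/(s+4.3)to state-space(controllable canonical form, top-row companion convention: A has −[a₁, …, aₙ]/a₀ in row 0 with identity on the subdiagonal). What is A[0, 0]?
Reachable canonical form for den = s + 4.3: top row of A = -[a₁,a₂,...,aₙ]/a₀, ones on the subdiagonal, zeros elsewhere.
A = [[-4.3]].
A[0,0] = -4.3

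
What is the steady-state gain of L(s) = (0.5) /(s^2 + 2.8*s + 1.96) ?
DC gain = L(0) = num(0)/den(0) = 0.5/1.96 = 0.2551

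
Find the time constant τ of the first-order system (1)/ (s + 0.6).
First-order system: τ = -1/pole. Pole = -0.6. τ = -1/(-0.6) = 1.667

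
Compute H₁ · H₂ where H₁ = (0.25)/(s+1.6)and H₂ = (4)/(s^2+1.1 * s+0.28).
Series: H = H₁ · H₂ = (n₁·n₂)/(d₁·d₂).
Num: n₁·n₂ = 1. Den: d₁·d₂ = s^3 + 2.7*s^2 + 2.04*s + 0.448.
H(s) = (1)/(s^3 + 2.7*s^2 + 2.04*s + 0.448)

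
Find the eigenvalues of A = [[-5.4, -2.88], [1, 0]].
Eigenvalues solve det(λI - A) = 0.
Characteristic polynomial: λ^2 + 5.4*λ + 2.88 = 0.
Factor: (λ + 0.6)(λ + 4.8) = 0.
Roots: -0.6, -4.8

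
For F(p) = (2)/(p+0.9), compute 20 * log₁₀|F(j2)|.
Substitute p = j*2: F(j2) = 0.37422 - 0.831601j.
|F(j2)| = sqrt(Re² + Im²) = 0.9119.
20*log₁₀(0.9119) = -0.80 dB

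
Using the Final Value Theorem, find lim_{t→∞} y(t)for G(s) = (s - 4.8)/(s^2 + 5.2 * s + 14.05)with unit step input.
FVT: lim_{t→∞} y(t) = lim_{s→0} s*Y(s) where Y(s) = G(s)/s.
= lim_{s→0} G(s) = G(0) = num(0)/den(0) = -4.8/14.05 = -0.3416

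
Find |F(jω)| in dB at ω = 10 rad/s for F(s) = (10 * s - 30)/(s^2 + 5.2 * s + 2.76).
Substitute s = j*10: F(j10) = 0.667554 - 0.671403j.
|F(j10)| = sqrt(Re² + Im²) = 0.9468.
20*log₁₀(0.9468) = -0.47 dB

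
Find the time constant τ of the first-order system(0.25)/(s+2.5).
First-order system: τ = -1/pole. Pole = -2.5. τ = -1/(-2.5) = 0.4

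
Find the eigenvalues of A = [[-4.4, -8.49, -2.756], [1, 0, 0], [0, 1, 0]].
Eigenvalues solve det(λI - A) = 0.
Characteristic polynomial: λ^3 + 4.4*λ^2 + 8.49*λ + 2.756 = 0.
Factor: (λ + 0.4)(λ^2 + 4*λ + 6.89) = 0.
Roots: -0.4, -2 + 1.7j, -2 - 1.7j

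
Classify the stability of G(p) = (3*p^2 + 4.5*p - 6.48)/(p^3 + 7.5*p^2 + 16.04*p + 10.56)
Denominator: p^3 + 7.5*p^2 + 16.04*p + 10.56 = (p + 1.6)(p + 4.4)(p + 1.5). Poles: -1.5, -1.6, -4.4. Stable (all poles in LHP)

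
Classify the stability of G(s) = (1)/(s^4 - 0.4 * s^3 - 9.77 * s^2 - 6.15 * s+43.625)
Denominator: s^4 - 0.4*s^3 - 9.77*s^2 - 6.15*s + 43.625 = (s - 2.5)(s - 2.5)(s^2 + 4.6*s + 6.98). Poles: -2.3 + 1.3j, -2.3 - 1.3j, 2.5, 2.5. Unstable (2 pole(s) in RHP)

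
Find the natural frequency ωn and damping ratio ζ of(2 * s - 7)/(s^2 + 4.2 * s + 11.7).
Underdamped: complex pole -2.1 + 2.7j. ωn = |pole| = 3.421, ζ = -Re(pole)/ωn = 0.6139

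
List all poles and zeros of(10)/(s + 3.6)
Set denominator = 0: s + 3.6 = 0 → Poles: -3.6
Numerator is a nonzero constant (10) → Zeros: none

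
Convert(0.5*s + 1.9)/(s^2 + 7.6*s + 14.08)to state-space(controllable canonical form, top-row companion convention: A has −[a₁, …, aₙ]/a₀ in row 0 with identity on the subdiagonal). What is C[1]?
Reachable canonical form: C = numerator coefficients (right-aligned, zero-padded to length n).
num = 0.5*s + 1.9, C = [[0.5, 1.9]].
C[1] = 1.9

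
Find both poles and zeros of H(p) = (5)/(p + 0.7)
Set denominator = 0: p + 0.7 = 0 → Poles: -0.7
Numerator is a nonzero constant (5) → Zeros: none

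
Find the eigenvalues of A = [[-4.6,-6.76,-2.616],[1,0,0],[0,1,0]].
Eigenvalues solve det(λI - A) = 0.
Characteristic polynomial: λ^3 + 4.6*λ^2 + 6.76*λ + 2.616 = 0.
Factor: (λ + 0.6)(λ^2 + 4*λ + 4.36) = 0.
Roots: -0.6, -2 + 0.6j, -2 - 0.6j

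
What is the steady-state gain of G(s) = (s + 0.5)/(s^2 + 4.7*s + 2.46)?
DC gain = G(0) = num(0)/den(0) = 0.5/2.46 = 0.2033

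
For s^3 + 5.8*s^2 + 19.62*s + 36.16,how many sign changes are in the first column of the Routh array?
Routh array:
s^3: [1, 19.62]; s^2: [5.8, 36.16]; s^1: [13.3855]; s^0: [36.16]
First column: [1, 5.8, 13.3855, 36.16]. Sign changes = 0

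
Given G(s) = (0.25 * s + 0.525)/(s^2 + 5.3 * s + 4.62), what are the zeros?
Set numerator = 0: 0.25*s + 0.525 = 0 → Zeros: -2.1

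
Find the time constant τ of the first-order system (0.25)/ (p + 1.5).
First-order system: τ = -1/pole. Pole = -1.5. τ = -1/(-1.5) = 0.6667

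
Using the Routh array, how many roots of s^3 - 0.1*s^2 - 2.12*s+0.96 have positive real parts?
Routh array:
s^3: [1, -2.12]; s^2: [-0.1, 0.96]; s^1: [7.48]; s^0: [0.96]
First column: [1, -0.1, 7.48, 0.96]. Sign changes = RHP roots = 2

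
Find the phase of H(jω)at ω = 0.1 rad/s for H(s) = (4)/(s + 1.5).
Substitute s = j*0.1: H(j0.1) = 2.65487 - 0.176991j.
∠H(j0.1) = atan2(Im, Re) = atan2(-0.176991, 2.65487) = -3.81°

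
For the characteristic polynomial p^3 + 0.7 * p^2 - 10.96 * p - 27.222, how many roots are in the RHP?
p^3 + 0.7*p^2 - 10.96*p - 27.222 = (p - 3.9)(p^2 + 4.6*p + 6.98). Poles: -2.3 + 1.3j, -2.3 - 1.3j, 3.9. RHP poles (Re>0): 1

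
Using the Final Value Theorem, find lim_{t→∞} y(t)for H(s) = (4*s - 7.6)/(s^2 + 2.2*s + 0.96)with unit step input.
FVT: lim_{t→∞} y(t) = lim_{s→0} s*Y(s) where Y(s) = H(s)/s.
= lim_{s→0} H(s) = H(0) = num(0)/den(0) = -7.6/0.96 = -7.917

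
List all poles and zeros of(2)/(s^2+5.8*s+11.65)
Set denominator = 0: s^2 + 5.8*s + 11.65 = 0 → Poles: -2.9 + 1.8j, -2.9 - 1.8j
Numerator is a nonzero constant (2) → Zeros: none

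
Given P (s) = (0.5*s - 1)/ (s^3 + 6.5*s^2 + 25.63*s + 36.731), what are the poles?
Set denominator = 0: s^3 + 6.5*s^2 + 25.63*s + 36.731 = (s + 2.3)(s^2 + 4.2*s + 15.97) = 0 → Poles: -2.1 + 3.4j, -2.1 - 3.4j, -2.3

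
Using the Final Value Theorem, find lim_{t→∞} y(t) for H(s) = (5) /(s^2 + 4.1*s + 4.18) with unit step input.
FVT: lim_{t→∞} y(t) = lim_{s→0} s*Y(s) where Y(s) = H(s)/s.
= lim_{s→0} H(s) = H(0) = num(0)/den(0) = 5/4.18 = 1.196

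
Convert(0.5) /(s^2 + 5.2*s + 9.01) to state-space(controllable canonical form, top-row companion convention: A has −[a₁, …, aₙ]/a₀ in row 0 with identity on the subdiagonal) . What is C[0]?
Reachable canonical form: C = numerator coefficients (right-aligned, zero-padded to length n).
num = 0.5, C = [[0, 0.5]].
C[0] = 0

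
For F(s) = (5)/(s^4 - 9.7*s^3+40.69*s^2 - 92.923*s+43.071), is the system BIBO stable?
Denominator: s^4 - 9.7*s^3 + 40.69*s^2 - 92.923*s + 43.071 = (s - 0.6)(s - 4.9)(s^2 - 4.2*s + 14.65). Poles: 0.6, 2.1 + 3.2j, 2.1 - 3.2j, 4.9. All Re(p)<0: No (unstable)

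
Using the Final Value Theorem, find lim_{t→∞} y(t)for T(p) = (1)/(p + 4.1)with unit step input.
FVT: lim_{t→∞} y(t) = lim_{p→0} p*Y(p) where Y(p) = T(p)/p.
= lim_{p→0} T(p) = T(0) = num(0)/den(0) = 1/4.1 = 0.2439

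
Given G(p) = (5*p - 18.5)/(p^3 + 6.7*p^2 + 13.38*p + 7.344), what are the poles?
Set denominator = 0: p^3 + 6.7*p^2 + 13.38*p + 7.344 = (p + 2.4)(p + 3.4)(p + 0.9) = 0 → Poles: -0.9, -2.4, -3.4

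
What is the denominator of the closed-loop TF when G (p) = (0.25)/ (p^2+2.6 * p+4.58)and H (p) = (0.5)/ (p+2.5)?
Characteristic poly = G_den * H_den + G_num * H_num = (p^3 + 5.1*p^2 + 11.08*p + 11.45) + (0.125) = p^3 + 5.1*p^2 + 11.08*p + 11.575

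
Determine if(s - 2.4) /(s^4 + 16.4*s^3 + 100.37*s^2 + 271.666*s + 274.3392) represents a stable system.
Denominator: s^4 + 16.4*s^3 + 100.37*s^2 + 271.666*s + 274.3392 = (s + 4.8)(s + 3.4)(s + 4.1)(s + 4.1). Poles: -3.4, -4.1, -4.1, -4.8. All Re(p)<0: Yes (stable)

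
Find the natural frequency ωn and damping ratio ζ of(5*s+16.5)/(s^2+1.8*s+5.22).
Underdamped: complex pole -0.9 + 2.1j. ωn = |pole| = 2.285, ζ = -Re(pole)/ωn = 0.3939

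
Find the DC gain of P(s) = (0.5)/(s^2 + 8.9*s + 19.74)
DC gain = P(0) = num(0)/den(0) = 0.5/19.74 = 0.02533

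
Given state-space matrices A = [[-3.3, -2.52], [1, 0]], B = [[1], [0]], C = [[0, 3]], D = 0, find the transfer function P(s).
P(s) = C(sI - A)⁻¹B + D.
Characteristic polynomial det(sI - A) = s^2 + 3.3*s + 2.52.
Numerator from C·adj(sI-A)·B + D·det(sI-A) = 3.
P(s) = (3)/(s^2 + 3.3*s + 2.52)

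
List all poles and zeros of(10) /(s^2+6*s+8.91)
Set denominator = 0: s^2 + 6*s + 8.91 = (s + 2.7)(s + 3.3) = 0 → Poles: -2.7, -3.3
Numerator is a nonzero constant (10) → Zeros: none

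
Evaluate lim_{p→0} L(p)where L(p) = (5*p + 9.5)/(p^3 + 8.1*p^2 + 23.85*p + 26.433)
DC gain = L(0) = num(0)/den(0) = 9.5/26.433 = 0.3594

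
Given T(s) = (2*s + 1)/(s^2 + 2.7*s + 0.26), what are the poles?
Set denominator = 0: s^2 + 2.7*s + 0.26 = (s + 2.6)(s + 0.1) = 0 → Poles: -0.1, -2.6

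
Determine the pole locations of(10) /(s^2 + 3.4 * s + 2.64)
Set denominator = 0: s^2 + 3.4*s + 2.64 = (s + 1.2)(s + 2.2) = 0 → Poles: -1.2, -2.2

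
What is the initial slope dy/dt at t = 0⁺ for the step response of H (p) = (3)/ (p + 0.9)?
IVT: y'(0⁺) = lim_{p→∞} p²·Y(p) = lim_{p→∞} p·H(p).
deg(num) = 0, deg(den) = 1, relative degree = 1, so p·H(p) → (leading num)/(leading den) = 3/1 = 3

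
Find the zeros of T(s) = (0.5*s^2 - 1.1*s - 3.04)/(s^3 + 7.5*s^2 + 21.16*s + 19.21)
Set numerator = 0: 0.5*s^2 - 1.1*s - 3.04 = 0.5*(s + 1.6)(s - 3.8) = 0 → Zeros: -1.6, 3.8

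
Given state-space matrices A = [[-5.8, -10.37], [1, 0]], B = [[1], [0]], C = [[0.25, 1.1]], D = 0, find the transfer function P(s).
P(s) = C(sI - A)⁻¹B + D.
Characteristic polynomial det(sI - A) = s^2 + 5.8*s + 10.37.
Numerator from C·adj(sI-A)·B + D·det(sI-A) = 0.25*s + 1.1.
P(s) = (0.25*s + 1.1)/(s^2 + 5.8*s + 10.37)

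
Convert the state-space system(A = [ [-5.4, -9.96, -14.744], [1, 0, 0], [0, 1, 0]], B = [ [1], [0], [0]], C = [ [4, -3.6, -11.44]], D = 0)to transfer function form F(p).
F(p) = C(pI - A)⁻¹B + D.
Characteristic polynomial det(pI - A) = p^3 + 5.4*p^2 + 9.96*p + 14.744.
Numerator from C·adj(pI-A)·B + D·det(pI-A) = 4*p^2 - 3.6*p - 11.44.
F(p) = (4*p^2 - 3.6*p - 11.44)/(p^3 + 5.4*p^2 + 9.96*p + 14.744)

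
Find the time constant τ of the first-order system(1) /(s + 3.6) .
First-order system: τ = -1/pole. Pole = -3.6. τ = -1/(-3.6) = 0.2778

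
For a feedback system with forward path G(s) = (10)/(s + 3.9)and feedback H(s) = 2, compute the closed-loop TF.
Closed-loop T = G/(1+GH).
Numerator: G_num * H_den = 10.
Denominator: G_den * H_den + G_num * H_num = (s + 3.9) + (20) = s + 23.9.
T(s) = (10)/(s + 23.9)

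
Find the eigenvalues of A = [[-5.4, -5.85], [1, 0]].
Eigenvalues solve det(λI - A) = 0.
Characteristic polynomial: λ^2 + 5.4*λ + 5.85 = 0.
Factor: (λ + 3.9)(λ + 1.5) = 0.
Roots: -1.5, -3.9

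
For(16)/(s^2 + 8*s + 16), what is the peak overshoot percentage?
Standard form: ωn²/(s²+2ζωn·s+ωn²) → ωn = 4, ζ = 1.
ζ ≥ 1, so the response is non-oscillatory: peak overshoot = 0%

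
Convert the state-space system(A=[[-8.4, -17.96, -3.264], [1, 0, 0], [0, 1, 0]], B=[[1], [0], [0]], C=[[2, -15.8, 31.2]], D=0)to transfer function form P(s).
P(s) = C(sI - A)⁻¹B + D.
Characteristic polynomial det(sI - A) = s^3 + 8.4*s^2 + 17.96*s + 3.264.
Numerator from C·adj(sI-A)·B + D·det(sI-A) = 2*s^2 - 15.8*s + 31.2.
P(s) = (2*s^2 - 15.8*s + 31.2)/(s^3 + 8.4*s^2 + 17.96*s + 3.264)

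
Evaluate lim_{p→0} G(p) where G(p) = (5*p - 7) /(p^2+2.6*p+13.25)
DC gain = G(0) = num(0)/den(0) = -7/13.25 = -0.5283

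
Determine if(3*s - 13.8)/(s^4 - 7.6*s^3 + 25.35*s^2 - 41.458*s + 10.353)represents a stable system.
Denominator: s^4 - 7.6*s^3 + 25.35*s^2 - 41.458*s + 10.353 = (s - 0.3)(s - 3.5)(s^2 - 3.8*s + 9.86). Poles: 0.3, 1.9 + 2.5j, 1.9 - 2.5j, 3.5. All Re(p)<0: No (unstable)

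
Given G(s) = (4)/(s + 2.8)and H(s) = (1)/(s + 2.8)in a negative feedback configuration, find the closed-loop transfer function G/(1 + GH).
Closed-loop T = G/(1+GH).
Numerator: G_num * H_den = 4*s + 11.2.
Denominator: G_den * H_den + G_num * H_num = (s^2 + 5.6*s + 7.84) + (4) = s^2 + 5.6*s + 11.84.
T(s) = (4*s + 11.2)/(s^2 + 5.6*s + 11.84)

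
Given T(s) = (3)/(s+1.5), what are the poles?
Set denominator = 0: s + 1.5 = 0 → Poles: -1.5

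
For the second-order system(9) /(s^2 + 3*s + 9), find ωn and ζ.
Standard form: ωn²/(s²+2ζωn·s+ωn²).
const=9=ωn² → ωn=3, s coeff=3=2ζωn → ζ=0.5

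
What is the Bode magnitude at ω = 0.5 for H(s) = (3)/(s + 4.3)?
Substitute s = j*0.5: H(j0.5) = 0.688367 - 0.0800427j.
|H(j0.5)| = sqrt(Re² + Im²) = 0.693.
20*log₁₀(0.693) = -3.19 dB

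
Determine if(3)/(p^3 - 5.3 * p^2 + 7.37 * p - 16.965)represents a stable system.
Denominator: p^3 - 5.3*p^2 + 7.37*p - 16.965 = (p - 4.5)(p^2 - 0.8*p + 3.77). Poles: 0.4 + 1.9j, 0.4 - 1.9j, 4.5. All Re(p)<0: No (unstable)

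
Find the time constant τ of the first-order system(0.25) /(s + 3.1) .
First-order system: τ = -1/pole. Pole = -3.1. τ = -1/(-3.1) = 0.3226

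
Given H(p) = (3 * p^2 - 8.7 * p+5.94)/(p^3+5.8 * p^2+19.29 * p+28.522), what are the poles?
Set denominator = 0: p^3 + 5.8*p^2 + 19.29*p + 28.522 = (p + 2.6)(p^2 + 3.2*p + 10.97) = 0 → Poles: -1.6 + 2.9j, -1.6 - 2.9j, -2.6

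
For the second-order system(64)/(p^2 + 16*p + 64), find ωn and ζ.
Standard form: ωn²/(p²+2ζωn·p+ωn²).
const=64=ωn² → ωn=8, p coeff=16=2ζωn → ζ=1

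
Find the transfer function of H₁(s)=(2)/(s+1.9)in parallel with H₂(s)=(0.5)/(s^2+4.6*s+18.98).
Parallel: H = H₁ + H₂ = (n₁·d₂ + n₂·d₁)/(d₁·d₂).
n₁·d₂ = 2*s^2 + 9.2*s + 37.96. n₂·d₁ = 0.5*s + 0.95. Sum = 2*s^2 + 9.7*s + 38.91. d₁·d₂ = s^3 + 6.5*s^2 + 27.72*s + 36.062.
H(s) = (2*s^2 + 9.7*s + 38.91)/(s^3 + 6.5*s^2 + 27.72*s + 36.062)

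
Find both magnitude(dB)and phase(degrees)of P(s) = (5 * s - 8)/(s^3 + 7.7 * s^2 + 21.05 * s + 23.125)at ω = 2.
Substitute s = j*2: P(j2) = 0.329373 + 0.160471j.
|P| = 20*log₁₀(sqrt(Re²+Im²)) = -8.72 dB.
∠P = atan2(Im, Re) = 25.98°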